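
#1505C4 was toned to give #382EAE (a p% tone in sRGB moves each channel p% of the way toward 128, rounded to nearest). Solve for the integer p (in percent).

33%

#1505C4 is rgb(21, 5, 196); #382EAE is rgb(56, 46, 174).
On the G channel (widest range): 46 ≈ 5 + (p/100)(128 − 5), so p ≈ 100×(46 − 5)/(128 − 5) = 4100/123 = 33.33.
p = 33 reproduces all three channels after rounding.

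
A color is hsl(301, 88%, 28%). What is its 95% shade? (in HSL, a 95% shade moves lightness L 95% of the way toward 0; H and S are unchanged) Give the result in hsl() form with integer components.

L moves 95% from 28 toward 0: 28 − 26.6 = 1.4 → 1.
H and S are unchanged.

hsl(301, 88%, 1%)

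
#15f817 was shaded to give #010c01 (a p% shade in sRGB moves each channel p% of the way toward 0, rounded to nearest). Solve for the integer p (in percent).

#15f817 is rgb(21, 248, 23); #010c01 is rgb(1, 12, 1).
On the G channel (widest range): 12 ≈ 248 + (p/100)(0 − 248), so p ≈ 100×(12 − 248)/(0 − 248) = -23600/-248 = 95.16.
p = 95 reproduces all three channels after rounding.

95%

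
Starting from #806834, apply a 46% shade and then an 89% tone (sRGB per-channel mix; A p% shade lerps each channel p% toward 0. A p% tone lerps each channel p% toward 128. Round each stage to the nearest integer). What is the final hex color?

#806834 is rgb(128, 104, 52).
A 46% shade moves each channel 46% toward 0:
  R: 128 + 0.46×(0−128) = 128 − 58.88 = 69.12 → 69
  G: 104 + 0.46×(0−104) = 104 − 47.84 = 56.16 → 56
  B: 52 − 23.92 = 28.08 → 28
After the shade: rgb(69, 56, 28) = #45381c.
Lerp each channel 89% toward 128:
  R: 69 + 0.89×(128−69) = 69 + 52.51 = 121.51 → 122
  G: 56 + 0.89×(128−56) = 56 + 64.08 = 120.08 → 120
  B: 28 + 89 = 117 → 117
rgb(122, 120, 117) = #7a7875.

#7a7875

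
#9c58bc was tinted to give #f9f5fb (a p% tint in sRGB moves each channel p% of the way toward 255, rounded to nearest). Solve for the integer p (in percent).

#9c58bc is rgb(156, 88, 188); #f9f5fb is rgb(249, 245, 251).
On the G channel (widest range): 245 ≈ 88 + (p/100)(255 − 88), so p ≈ 100×(245 − 88)/(255 − 88) = 15700/167 = 94.01.
p = 94 reproduces all three channels after rounding.

94%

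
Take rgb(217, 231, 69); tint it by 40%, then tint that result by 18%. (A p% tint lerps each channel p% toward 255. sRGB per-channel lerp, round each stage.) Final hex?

#ECF4A3

A 40% tint moves each channel 40% toward 255:
  R: 217 + 0.4×(255−217) = 217 + 15.2 = 232.2 → 232
  G: 231 + 0.4×(255−231) = 231 + 9.6 = 240.6 → 241
  B: 69 + 74.4 = 143.4 → 143
After the tint: rgb(232, 241, 143) = #E8F18F.
Lerp each channel 18% toward 255:
  R: 232 + 0.18×(255−232) = 232 + 4.14 = 236.14 → 236
  G: 241 + 0.18×(255−241) = 241 + 2.52 = 243.52 → 244
  B: 143 + 0.18×(255−143) = 143 + 20.16 = 163.16 → 163
rgb(236, 244, 163) = #ECF4A3.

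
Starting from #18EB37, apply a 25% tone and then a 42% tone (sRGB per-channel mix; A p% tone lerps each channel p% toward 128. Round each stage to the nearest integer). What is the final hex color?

#53AE60

#18EB37 is rgb(24, 235, 55).
Lerp each channel 25% toward 128:
  R: 24 + 0.25×(128−24) = 24 + 26 = 50 → 50
  G: 235 − 26.75 = 208.25 → 208
  B: 55 + 0.25×(128−55) = 55 + 18.25 = 73.25 → 73
After the tone: rgb(50, 208, 73) = #32D049.
A 42% tone moves each channel 42% toward 128:
  R: 50 + 0.42×(128−50) = 50 + 32.76 = 82.76 → 83
  G: 208 + 0.42×(128−208) = 208 − 33.6 = 174.4 → 174
  B: 73 + 23.1 = 96.1 → 96
rgb(83, 174, 96) = #53AE60.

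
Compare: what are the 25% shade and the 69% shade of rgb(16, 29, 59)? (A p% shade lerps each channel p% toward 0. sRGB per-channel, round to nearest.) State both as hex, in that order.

#0C162C, #050912

25% shade:
  R: 16 − 4 = 12 → 12
  G: 29 + 0.25×(0−29) = 29 − 7.25 = 21.75 → 22
  B: 59 + 0.25×(0−59) = 59 − 14.75 = 44.25 → 44
  → #0C162C
69% shade:
  R: 16 + 0.69×(0−16) = 16 − 11.04 = 4.96 → 5
  G: 29 − 20.01 = 8.99 → 9
  B: 59 − 40.71 = 18.29 → 18
  → #050912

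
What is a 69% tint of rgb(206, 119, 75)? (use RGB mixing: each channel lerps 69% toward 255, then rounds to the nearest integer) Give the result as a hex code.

Lerp each channel 69% toward 255:
  R: 206 + 0.69×(255−206) = 206 + 33.81 = 239.81 → 240
  G: 119 + 0.69×(255−119) = 119 + 93.84 = 212.84 → 213
  B: 75 + 0.69×(255−75) = 75 + 124.2 = 199.2 → 199
rgb(240, 213, 199) = #F0D5C7.

#F0D5C7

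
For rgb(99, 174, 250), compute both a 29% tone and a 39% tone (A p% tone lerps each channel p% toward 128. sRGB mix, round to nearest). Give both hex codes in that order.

29% tone:
  R: 99 + 0.29×(128−99) = 99 + 8.41 = 107.41 → 107
  G: 174 − 13.34 = 160.66 → 161
  B: 250 − 35.38 = 214.62 → 215
  → #6BA1D7
39% tone:
  R: 99 + 0.39×(128−99) = 99 + 11.31 = 110.31 → 110
  G: 174 + 0.39×(128−174) = 174 − 17.94 = 156.06 → 156
  B: 250 + 0.39×(128−250) = 250 − 47.58 = 202.42 → 202
  → #6E9CCA

#6BA1D7, #6E9CCA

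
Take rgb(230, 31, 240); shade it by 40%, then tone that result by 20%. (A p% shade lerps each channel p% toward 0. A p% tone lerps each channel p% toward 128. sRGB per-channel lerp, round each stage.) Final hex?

#88298D

Per channel, c → c + 0.4(0 − c):
  R: 230 − 92 = 138 → 138
  G: 31 + 0.4×(0−31) = 31 − 12.4 = 18.6 → 19
  B: 240 − 96 = 144 → 144
After the shade: rgb(138, 19, 144) = #8A1390.
Per channel, c → c + 0.2(128 − c):
  R: 138 − 2 = 136 → 136
  G: 19 + 0.2×(128−19) = 19 + 21.8 = 40.8 → 41
  B: 144 + 0.2×(128−144) = 144 − 3.2 = 140.8 → 141
rgb(136, 41, 141) = #88298D.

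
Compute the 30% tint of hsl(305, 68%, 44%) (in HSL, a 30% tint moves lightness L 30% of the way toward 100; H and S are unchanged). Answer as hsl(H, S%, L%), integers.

L moves 30% from 44 toward 100: 44 + 16.8 = 60.8 → 61.
H and S are unchanged.

hsl(305, 68%, 61%)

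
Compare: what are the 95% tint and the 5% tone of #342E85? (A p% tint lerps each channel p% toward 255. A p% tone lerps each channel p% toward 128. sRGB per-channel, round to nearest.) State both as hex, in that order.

#F5F5F9, #383285

#342E85 is rgb(52, 46, 133).
95% tint:
  R: 52 + 0.95×(255−52) = 52 + 192.85 = 244.85 → 245
  G: 46 + 0.95×(255−46) = 46 + 198.55 = 244.55 → 245
  B: 133 + 0.95×(255−133) = 133 + 115.9 = 248.9 → 249
  → #F5F5F9
5% tone:
  R: 52 + 3.8 = 55.8 → 56
  G: 46 + 4.1 = 50.1 → 50
  B: 133 + 0.05×(128−133) = 133 − 0.25 = 132.75 → 133
  → #383285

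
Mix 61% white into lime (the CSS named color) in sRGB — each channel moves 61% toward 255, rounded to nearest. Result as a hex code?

CSS lime is rgb(0, 255, 0).
Lerp each channel 61% toward 255:
  R: 0 + 0.61×(255−0) = 0 + 155.55 = 155.55 → 156
  G: 255 + 0.61×(255−255) = 255 + 0 = 255 → 255
  B: 0 + 0.61×(255−0) = 0 + 155.55 = 155.55 → 156
rgb(156, 255, 156) = #9CFF9C.

#9CFF9C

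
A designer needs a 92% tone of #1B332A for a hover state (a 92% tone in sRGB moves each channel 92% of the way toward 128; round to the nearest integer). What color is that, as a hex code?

#1B332A is rgb(27, 51, 42).
Lerp each channel 92% toward 128:
  R: 27 + 0.92×(128−27) = 27 + 92.92 = 119.92 → 120
  G: 51 + 0.92×(128−51) = 51 + 70.84 = 121.84 → 122
  B: 42 + 0.92×(128−42) = 42 + 79.12 = 121.12 → 121
rgb(120, 122, 121) = #787A79.

#787A79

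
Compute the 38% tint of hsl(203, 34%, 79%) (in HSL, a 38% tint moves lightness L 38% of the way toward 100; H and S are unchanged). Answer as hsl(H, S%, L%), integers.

hsl(203, 34%, 87%)

L moves 38% from 79 toward 100: 79 + 7.98 = 86.98 → 87.
H and S are unchanged.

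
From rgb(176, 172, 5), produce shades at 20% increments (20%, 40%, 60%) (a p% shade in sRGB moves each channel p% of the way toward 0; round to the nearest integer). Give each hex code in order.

20%: (176 − 35.2 = 140.8→141, 172 − 34.4 = 137.6→138, 5 − 1 = 4→4) → #8D8A04
40%: (176 − 70.4 = 105.6→106, 172 − 68.8 = 103.2→103, 5 − 2 = 3→3) → #6A6703
60%: (176 − 105.6 = 70.4→70, 172 − 103.2 = 68.8→69, 5 − 3 = 2→2) → #464502

#8D8A04, #6A6703, #464502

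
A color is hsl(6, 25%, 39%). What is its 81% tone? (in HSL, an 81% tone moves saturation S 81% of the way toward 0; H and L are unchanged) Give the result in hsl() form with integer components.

hsl(6, 5%, 39%)

S moves 81% from 25 toward 0: 25 − 20.25 = 4.75 → 5.
H and L are unchanged.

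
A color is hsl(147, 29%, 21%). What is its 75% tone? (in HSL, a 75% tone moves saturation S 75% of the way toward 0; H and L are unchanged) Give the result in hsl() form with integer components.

hsl(147, 7%, 21%)

S moves 75% from 29 toward 0: 29 − 21.75 = 7.25 → 7.
H and L are unchanged.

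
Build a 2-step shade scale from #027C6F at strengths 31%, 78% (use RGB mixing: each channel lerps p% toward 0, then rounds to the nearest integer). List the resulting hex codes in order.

#01564D, #001B18

#027C6F is rgb(2, 124, 111).
31%: (2 − 0.62 = 1.38→1, 124 − 38.44 = 85.56→86, 111 − 34.41 = 76.59→77) → #01564D
78%: (2 − 1.56 = 0.44→0, 124 − 96.72 = 27.28→27, 111 − 86.58 = 24.42→24) → #001B18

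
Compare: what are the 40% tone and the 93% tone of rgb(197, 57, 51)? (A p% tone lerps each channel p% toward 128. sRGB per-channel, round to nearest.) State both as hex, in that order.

#a95552, #857b7b

40% tone:
  R: 197 + 0.4×(128−197) = 197 − 27.6 = 169.4 → 169
  G: 57 + 0.4×(128−57) = 57 + 28.4 = 85.4 → 85
  B: 51 + 0.4×(128−51) = 51 + 30.8 = 81.8 → 82
  → #a95552
93% tone:
  R: 197 + 0.93×(128−197) = 197 − 64.17 = 132.83 → 133
  G: 57 + 66.03 = 123.03 → 123
  B: 51 + 0.93×(128−51) = 51 + 71.61 = 122.61 → 123
  → #857b7b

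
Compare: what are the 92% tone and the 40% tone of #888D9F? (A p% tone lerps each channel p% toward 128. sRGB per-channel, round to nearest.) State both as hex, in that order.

#888D9F is rgb(136, 141, 159).
92% tone:
  R: 136 − 7.36 = 128.64 → 129
  G: 141 − 11.96 = 129.04 → 129
  B: 159 + 0.92×(128−159) = 159 − 28.52 = 130.48 → 130
  → #818182
40% tone:
  R: 136 + 0.4×(128−136) = 136 − 3.2 = 132.8 → 133
  G: 141 + 0.4×(128−141) = 141 − 5.2 = 135.8 → 136
  B: 159 − 12.4 = 146.6 → 147
  → #858893

#818182, #858893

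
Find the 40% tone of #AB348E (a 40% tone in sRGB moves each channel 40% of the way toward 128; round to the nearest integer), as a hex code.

#9A5288

#AB348E is rgb(171, 52, 142).
A 40% tone moves each channel 40% toward 128:
  R: 171 + 0.4×(128−171) = 171 − 17.2 = 153.8 → 154
  G: 52 + 0.4×(128−52) = 52 + 30.4 = 82.4 → 82
  B: 142 + 0.4×(128−142) = 142 − 5.6 = 136.4 → 136
rgb(154, 82, 136) = #9A5288.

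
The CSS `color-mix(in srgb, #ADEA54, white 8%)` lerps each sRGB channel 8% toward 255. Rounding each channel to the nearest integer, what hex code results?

#ADEA54 is rgb(173, 234, 84).
Lerp each channel 8% toward 255:
  R: 173 + 6.56 = 179.56 → 180
  G: 234 + 0.08×(255−234) = 234 + 1.68 = 235.68 → 236
  B: 84 + 0.08×(255−84) = 84 + 13.68 = 97.68 → 98
rgb(180, 236, 98) = #B4EC62.

#B4EC62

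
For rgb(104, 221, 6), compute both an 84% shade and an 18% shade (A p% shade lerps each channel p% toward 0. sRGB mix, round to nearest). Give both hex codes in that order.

#112301, #55b505

84% shade:
  R: 104 − 87.36 = 16.64 → 17
  G: 221 − 185.64 = 35.36 → 35
  B: 6 + 0.84×(0−6) = 6 − 5.04 = 0.96 → 1
  → #112301
18% shade:
  R: 104 + 0.18×(0−104) = 104 − 18.72 = 85.28 → 85
  G: 221 − 39.78 = 181.22 → 181
  B: 6 + 0.18×(0−6) = 6 − 1.08 = 4.92 → 5
  → #55b505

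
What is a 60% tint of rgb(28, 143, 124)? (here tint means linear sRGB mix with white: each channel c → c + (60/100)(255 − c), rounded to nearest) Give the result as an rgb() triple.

rgb(164, 210, 203)

A 60% tint moves each channel 60% toward 255:
  R: 28 + 136.2 = 164.2 → 164
  G: 143 + 0.6×(255−143) = 143 + 67.2 = 210.2 → 210
  B: 124 + 0.6×(255−124) = 124 + 78.6 = 202.6 → 203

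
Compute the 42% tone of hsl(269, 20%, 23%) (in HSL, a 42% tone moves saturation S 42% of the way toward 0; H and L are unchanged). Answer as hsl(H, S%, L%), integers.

hsl(269, 12%, 23%)

S moves 42% from 20 toward 0: 20 − 8.4 = 11.6 → 12.
H and L are unchanged.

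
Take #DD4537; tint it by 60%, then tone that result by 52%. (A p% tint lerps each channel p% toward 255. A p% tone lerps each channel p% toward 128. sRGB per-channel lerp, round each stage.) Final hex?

#DD4537 is rgb(221, 69, 55).
A 60% tint moves each channel 60% toward 255:
  R: 221 + 20.4 = 241.4 → 241
  G: 69 + 111.6 = 180.6 → 181
  B: 55 + 120 = 175 → 175
After the tint: rgb(241, 181, 175) = #F1B5AF.
Lerp each channel 52% toward 128:
  R: 241 + 0.52×(128−241) = 241 − 58.76 = 182.24 → 182
  G: 181 − 27.56 = 153.44 → 153
  B: 175 − 24.44 = 150.56 → 151
rgb(182, 153, 151) = #B69997.

#B69997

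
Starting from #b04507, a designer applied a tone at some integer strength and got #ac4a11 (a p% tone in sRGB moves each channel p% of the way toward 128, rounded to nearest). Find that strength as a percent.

8%

#b04507 is rgb(176, 69, 7); #ac4a11 is rgb(172, 74, 17).
On the B channel (widest range): 17 ≈ 7 + (p/100)(128 − 7), so p ≈ 100×(17 − 7)/(128 − 7) = 1000/121 = 8.26.
p = 8 reproduces all three channels after rounding.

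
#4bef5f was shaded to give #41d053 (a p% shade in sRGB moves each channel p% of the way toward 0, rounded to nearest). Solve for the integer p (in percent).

13%

#4bef5f is rgb(75, 239, 95); #41d053 is rgb(65, 208, 83).
On the G channel (widest range): 208 ≈ 239 + (p/100)(0 − 239), so p ≈ 100×(208 − 239)/(0 − 239) = -3100/-239 = 12.97.
p = 13 reproduces all three channels after rounding.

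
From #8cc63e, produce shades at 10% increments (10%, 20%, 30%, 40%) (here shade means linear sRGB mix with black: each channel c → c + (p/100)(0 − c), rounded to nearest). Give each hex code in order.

#8cc63e is rgb(140, 198, 62).
10%: (140 − 14 = 126→126, 198 − 19.8 = 178.2→178, 62 − 6.2 = 55.8→56) → #7eb238
20%: (140 − 28 = 112→112, 198 − 39.6 = 158.4→158, 62 − 12.4 = 49.6→50) → #709e32
30%: (140 − 42 = 98→98, 198 − 59.4 = 138.6→139, 62 − 18.6 = 43.4→43) → #628b2b
40%: (140 − 56 = 84→84, 198 − 79.2 = 118.8→119, 62 − 24.8 = 37.2→37) → #547725

#7eb238, #709e32, #628b2b, #547725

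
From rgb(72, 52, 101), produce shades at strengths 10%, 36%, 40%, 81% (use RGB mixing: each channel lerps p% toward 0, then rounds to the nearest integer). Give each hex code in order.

#412f5b, #2e2141, #2b1f3d, #0e0a13

10%: (72 − 7.2 = 64.8→65, 52 − 5.2 = 46.8→47, 101 − 10.1 = 90.9→91) → #412f5b
36%: (72 − 25.92 = 46.08→46, 52 − 18.72 = 33.28→33, 101 − 36.36 = 64.64→65) → #2e2141
40%: (72 − 28.8 = 43.2→43, 52 − 20.8 = 31.2→31, 101 − 40.4 = 60.6→61) → #2b1f3d
81%: (72 − 58.32 = 13.68→14, 52 − 42.12 = 9.88→10, 101 − 81.81 = 19.19→19) → #0e0a13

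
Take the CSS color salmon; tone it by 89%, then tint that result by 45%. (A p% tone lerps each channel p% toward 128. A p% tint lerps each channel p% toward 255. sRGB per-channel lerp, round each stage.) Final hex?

#c0b9b8

CSS salmon is rgb(250, 128, 114).
Per channel, c → c + 0.89(128 − c):
  R: 250 − 108.58 = 141.42 → 141
  G: 128 + 0 = 128 → 128
  B: 114 + 12.46 = 126.46 → 126
After the tone: rgb(141, 128, 126) = #8d807e.
A 45% tint moves each channel 45% toward 255:
  R: 141 + 0.45×(255−141) = 141 + 51.3 = 192.3 → 192
  G: 128 + 57.15 = 185.15 → 185
  B: 126 + 0.45×(255−126) = 126 + 58.05 = 184.05 → 184
rgb(192, 185, 184) = #c0b9b8.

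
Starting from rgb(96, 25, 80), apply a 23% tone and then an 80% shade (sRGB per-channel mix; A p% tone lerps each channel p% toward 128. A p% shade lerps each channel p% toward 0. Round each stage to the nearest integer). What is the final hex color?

#150A12

Lerp each channel 23% toward 128:
  R: 96 + 0.23×(128−96) = 96 + 7.36 = 103.36 → 103
  G: 25 + 23.69 = 48.69 → 49
  B: 80 + 11.04 = 91.04 → 91
After the tone: rgb(103, 49, 91) = #67315B.
Per channel, c → c + 0.8(0 − c):
  R: 103 + 0.8×(0−103) = 103 − 82.4 = 20.6 → 21
  G: 49 + 0.8×(0−49) = 49 − 39.2 = 9.8 → 10
  B: 91 − 72.8 = 18.2 → 18
rgb(21, 10, 18) = #150A12.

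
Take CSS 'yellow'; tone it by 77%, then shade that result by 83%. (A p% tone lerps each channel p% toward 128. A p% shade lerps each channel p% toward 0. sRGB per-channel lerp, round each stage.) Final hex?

#1b1b11

CSS yellow is rgb(255, 255, 0).
A 77% tone moves each channel 77% toward 128:
  R: 255 + 0.77×(128−255) = 255 − 97.79 = 157.21 → 157
  G: 255 − 97.79 = 157.21 → 157
  B: 0 + 0.77×(128−0) = 0 + 98.56 = 98.56 → 99
After the tone: rgb(157, 157, 99) = #9d9d63.
Per channel, c → c + 0.83(0 − c):
  R: 157 + 0.83×(0−157) = 157 − 130.31 = 26.69 → 27
  G: 157 + 0.83×(0−157) = 157 − 130.31 = 26.69 → 27
  B: 99 − 82.17 = 16.83 → 17
rgb(27, 27, 17) = #1b1b11.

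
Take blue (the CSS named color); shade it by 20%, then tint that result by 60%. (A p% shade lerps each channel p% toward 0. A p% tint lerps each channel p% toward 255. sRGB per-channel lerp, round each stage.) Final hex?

#9999EB

CSS blue is rgb(0, 0, 255).
A 20% shade moves each channel 20% toward 0:
  R: 0 + 0.2×(0−0) = 0 + 0 = 0 → 0
  G: 0 + 0.2×(0−0) = 0 + 0 = 0 → 0
  B: 255 − 51 = 204 → 204
After the shade: rgb(0, 0, 204) = #0000CC.
Lerp each channel 60% toward 255:
  R: 0 + 0.6×(255−0) = 0 + 153 = 153 → 153
  G: 0 + 153 = 153 → 153
  B: 204 + 0.6×(255−204) = 204 + 30.6 = 234.6 → 235
rgb(153, 153, 235) = #9999EB.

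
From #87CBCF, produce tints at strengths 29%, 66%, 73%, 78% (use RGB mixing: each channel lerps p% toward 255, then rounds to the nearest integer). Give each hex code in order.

#AADADD, #D6EDEF, #DFF1F2, #E5F4F4

#87CBCF is rgb(135, 203, 207).
29%: (135 + 34.8 = 169.8→170, 203 + 15.08 = 218.08→218, 207 + 13.92 = 220.92→221) → #AADADD
66%: (135 + 79.2 = 214.2→214, 203 + 34.32 = 237.32→237, 207 + 31.68 = 238.68→239) → #D6EDEF
73%: (135 + 87.6 = 222.6→223, 203 + 37.96 = 240.96→241, 207 + 35.04 = 242.04→242) → #DFF1F2
78%: (135 + 93.6 = 228.6→229, 203 + 40.56 = 243.56→244, 207 + 37.44 = 244.44→244) → #E5F4F4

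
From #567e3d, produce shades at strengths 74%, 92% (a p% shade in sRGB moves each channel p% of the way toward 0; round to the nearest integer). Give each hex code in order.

#162110, #070a05

#567e3d is rgb(86, 126, 61).
74%: (86 − 63.64 = 22.36→22, 126 − 93.24 = 32.76→33, 61 − 45.14 = 15.86→16) → #162110
92%: (86 − 79.12 = 6.88→7, 126 − 115.92 = 10.08→10, 61 − 56.12 = 4.88→5) → #070a05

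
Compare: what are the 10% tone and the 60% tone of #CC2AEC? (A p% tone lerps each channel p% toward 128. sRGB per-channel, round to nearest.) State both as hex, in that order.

#C433E1, #9E5EAB

#CC2AEC is rgb(204, 42, 236).
10% tone:
  R: 204 + 0.1×(128−204) = 204 − 7.6 = 196.4 → 196
  G: 42 + 0.1×(128−42) = 42 + 8.6 = 50.6 → 51
  B: 236 + 0.1×(128−236) = 236 − 10.8 = 225.2 → 225
  → #C433E1
60% tone:
  R: 204 + 0.6×(128−204) = 204 − 45.6 = 158.4 → 158
  G: 42 + 51.6 = 93.6 → 94
  B: 236 − 64.8 = 171.2 → 171
  → #9E5EAB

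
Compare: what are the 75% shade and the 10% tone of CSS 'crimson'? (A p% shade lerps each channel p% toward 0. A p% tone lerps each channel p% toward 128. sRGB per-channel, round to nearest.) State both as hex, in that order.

#37050F, #D31F43

CSS crimson is rgb(220, 20, 60).
75% shade:
  R: 220 + 0.75×(0−220) = 220 − 165 = 55 → 55
  G: 20 + 0.75×(0−20) = 20 − 15 = 5 → 5
  B: 60 − 45 = 15 → 15
  → #37050F
10% tone:
  R: 220 + 0.1×(128−220) = 220 − 9.2 = 210.8 → 211
  G: 20 + 0.1×(128−20) = 20 + 10.8 = 30.8 → 31
  B: 60 + 0.1×(128−60) = 60 + 6.8 = 66.8 → 67
  → #D31F43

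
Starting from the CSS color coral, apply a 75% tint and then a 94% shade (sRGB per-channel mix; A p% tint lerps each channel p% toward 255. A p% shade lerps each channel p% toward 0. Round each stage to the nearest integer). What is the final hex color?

#0F0D0D

CSS coral is rgb(255, 127, 80).
Per channel, c → c + 0.75(255 − c):
  R: 255 + 0.75×(255−255) = 255 + 0 = 255 → 255
  G: 127 + 0.75×(255−127) = 127 + 96 = 223 → 223
  B: 80 + 0.75×(255−80) = 80 + 131.25 = 211.25 → 211
After the tint: rgb(255, 223, 211) = #FFDFD3.
Lerp each channel 94% toward 0:
  R: 255 − 239.7 = 15.3 → 15
  G: 223 + 0.94×(0−223) = 223 − 209.62 = 13.38 → 13
  B: 211 − 198.34 = 12.66 → 13
rgb(15, 13, 13) = #0F0D0D.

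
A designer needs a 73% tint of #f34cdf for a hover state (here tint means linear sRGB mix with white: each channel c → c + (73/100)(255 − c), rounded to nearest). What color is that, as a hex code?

#f34cdf is rgb(243, 76, 223).
Lerp each channel 73% toward 255:
  R: 243 + 8.76 = 251.76 → 252
  G: 76 + 130.67 = 206.67 → 207
  B: 223 + 0.73×(255−223) = 223 + 23.36 = 246.36 → 246
rgb(252, 207, 246) = #fccff6.

#fccff6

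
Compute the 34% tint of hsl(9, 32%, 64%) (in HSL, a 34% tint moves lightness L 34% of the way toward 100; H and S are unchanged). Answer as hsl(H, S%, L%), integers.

hsl(9, 32%, 76%)

L moves 34% from 64 toward 100: 64 + 12.24 = 76.24 → 76.
H and S are unchanged.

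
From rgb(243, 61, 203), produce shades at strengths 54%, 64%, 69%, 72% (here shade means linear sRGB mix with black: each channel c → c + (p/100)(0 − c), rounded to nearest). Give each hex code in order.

#701C5D, #571649, #4B133F, #441139

54%: (243 − 131.22 = 111.78→112, 61 − 32.94 = 28.06→28, 203 − 109.62 = 93.38→93) → #701C5D
64%: (243 − 155.52 = 87.48→87, 61 − 39.04 = 21.96→22, 203 − 129.92 = 73.08→73) → #571649
69%: (243 − 167.67 = 75.33→75, 61 − 42.09 = 18.91→19, 203 − 140.07 = 62.93→63) → #4B133F
72%: (243 − 174.96 = 68.04→68, 61 − 43.92 = 17.08→17, 203 − 146.16 = 56.84→57) → #441139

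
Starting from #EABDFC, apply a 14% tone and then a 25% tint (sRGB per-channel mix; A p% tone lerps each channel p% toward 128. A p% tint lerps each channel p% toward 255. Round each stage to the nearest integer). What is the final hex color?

#E4C7F0

#EABDFC is rgb(234, 189, 252).
A 14% tone moves each channel 14% toward 128:
  R: 234 − 14.84 = 219.16 → 219
  G: 189 − 8.54 = 180.46 → 180
  B: 252 + 0.14×(128−252) = 252 − 17.36 = 234.64 → 235
After the tone: rgb(219, 180, 235) = #DBB4EB.
Per channel, c → c + 0.25(255 − c):
  R: 219 + 0.25×(255−219) = 219 + 9 = 228 → 228
  G: 180 + 0.25×(255−180) = 180 + 18.75 = 198.75 → 199
  B: 235 + 0.25×(255−235) = 235 + 5 = 240 → 240
rgb(228, 199, 240) = #E4C7F0.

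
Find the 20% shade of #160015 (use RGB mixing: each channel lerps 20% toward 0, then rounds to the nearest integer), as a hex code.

#120011

#160015 is rgb(22, 0, 21).
Lerp each channel 20% toward 0:
  R: 22 + 0.2×(0−22) = 22 − 4.4 = 17.6 → 18
  G: 0 + 0.2×(0−0) = 0 + 0 = 0 → 0
  B: 21 − 4.2 = 16.8 → 17
rgb(18, 0, 17) = #120011.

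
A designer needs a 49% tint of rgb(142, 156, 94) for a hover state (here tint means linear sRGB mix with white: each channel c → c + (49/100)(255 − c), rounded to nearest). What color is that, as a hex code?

#C5CDAD

A 49% tint moves each channel 49% toward 255:
  R: 142 + 0.49×(255−142) = 142 + 55.37 = 197.37 → 197
  G: 156 + 48.51 = 204.51 → 205
  B: 94 + 78.89 = 172.89 → 173
rgb(197, 205, 173) = #C5CDAD.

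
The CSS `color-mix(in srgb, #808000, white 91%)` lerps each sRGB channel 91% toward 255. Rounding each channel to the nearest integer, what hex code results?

#808000 is rgb(128, 128, 0).
A 91% tint moves each channel 91% toward 255:
  R: 128 + 0.91×(255−128) = 128 + 115.57 = 243.57 → 244
  G: 128 + 0.91×(255−128) = 128 + 115.57 = 243.57 → 244
  B: 0 + 0.91×(255−0) = 0 + 232.05 = 232.05 → 232
rgb(244, 244, 232) = #F4F4E8.

#F4F4E8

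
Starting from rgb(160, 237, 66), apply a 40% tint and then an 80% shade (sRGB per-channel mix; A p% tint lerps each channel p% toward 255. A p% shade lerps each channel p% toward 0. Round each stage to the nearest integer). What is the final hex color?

#28311C

A 40% tint moves each channel 40% toward 255:
  R: 160 + 0.4×(255−160) = 160 + 38 = 198 → 198
  G: 237 + 7.2 = 244.2 → 244
  B: 66 + 0.4×(255−66) = 66 + 75.6 = 141.6 → 142
After the tint: rgb(198, 244, 142) = #C6F48E.
Per channel, c → c + 0.8(0 − c):
  R: 198 + 0.8×(0−198) = 198 − 158.4 = 39.6 → 40
  G: 244 − 195.2 = 48.8 → 49
  B: 142 + 0.8×(0−142) = 142 − 113.6 = 28.4 → 28
rgb(40, 49, 28) = #28311C.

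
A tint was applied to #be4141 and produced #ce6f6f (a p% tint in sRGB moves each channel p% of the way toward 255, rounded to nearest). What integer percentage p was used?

#be4141 is rgb(190, 65, 65); #ce6f6f is rgb(206, 111, 111).
On the G channel (widest range): 111 ≈ 65 + (p/100)(255 − 65), so p ≈ 100×(111 − 65)/(255 − 65) = 4600/190 = 24.21.
p = 24 reproduces all three channels after rounding.

24%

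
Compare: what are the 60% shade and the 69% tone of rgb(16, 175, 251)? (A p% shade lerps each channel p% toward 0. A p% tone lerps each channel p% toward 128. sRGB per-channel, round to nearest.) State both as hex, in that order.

#064664, #5D8FA6

60% shade:
  R: 16 − 9.6 = 6.4 → 6
  G: 175 − 105 = 70 → 70
  B: 251 + 0.6×(0−251) = 251 − 150.6 = 100.4 → 100
  → #064664
69% tone:
  R: 16 + 77.28 = 93.28 → 93
  G: 175 − 32.43 = 142.57 → 143
  B: 251 + 0.69×(128−251) = 251 − 84.87 = 166.13 → 166
  → #5D8FA6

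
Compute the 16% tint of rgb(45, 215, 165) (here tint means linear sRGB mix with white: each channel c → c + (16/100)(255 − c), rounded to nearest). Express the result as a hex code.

A 16% tint moves each channel 16% toward 255:
  R: 45 + 33.6 = 78.6 → 79
  G: 215 + 0.16×(255−215) = 215 + 6.4 = 221.4 → 221
  B: 165 + 14.4 = 179.4 → 179
rgb(79, 221, 179) = #4FDDB3.

#4FDDB3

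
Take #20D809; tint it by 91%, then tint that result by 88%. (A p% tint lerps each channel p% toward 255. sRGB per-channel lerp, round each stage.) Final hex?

#FDFFFC

#20D809 is rgb(32, 216, 9).
Per channel, c → c + 0.91(255 − c):
  R: 32 + 202.93 = 234.93 → 235
  G: 216 + 35.49 = 251.49 → 251
  B: 9 + 0.91×(255−9) = 9 + 223.86 = 232.86 → 233
After the tint: rgb(235, 251, 233) = #EBFBE9.
An 88% tint moves each channel 88% toward 255:
  R: 235 + 0.88×(255−235) = 235 + 17.6 = 252.6 → 253
  G: 251 + 0.88×(255−251) = 251 + 3.52 = 254.52 → 255
  B: 233 + 0.88×(255−233) = 233 + 19.36 = 252.36 → 252
rgb(253, 255, 252) = #FDFFFC.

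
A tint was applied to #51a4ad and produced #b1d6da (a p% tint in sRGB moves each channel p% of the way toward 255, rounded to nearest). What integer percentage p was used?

#51a4ad is rgb(81, 164, 173); #b1d6da is rgb(177, 214, 218).
On the R channel (widest range): 177 ≈ 81 + (p/100)(255 − 81), so p ≈ 100×(177 − 81)/(255 − 81) = 9600/174 = 55.17.
p = 55 reproduces all three channels after rounding.

55%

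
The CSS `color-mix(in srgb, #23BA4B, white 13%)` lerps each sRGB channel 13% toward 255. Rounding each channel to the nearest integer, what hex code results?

#23BA4B is rgb(35, 186, 75).
A 13% tint moves each channel 13% toward 255:
  R: 35 + 0.13×(255−35) = 35 + 28.6 = 63.6 → 64
  G: 186 + 0.13×(255−186) = 186 + 8.97 = 194.97 → 195
  B: 75 + 0.13×(255−75) = 75 + 23.4 = 98.4 → 98
rgb(64, 195, 98) = #40C362.

#40C362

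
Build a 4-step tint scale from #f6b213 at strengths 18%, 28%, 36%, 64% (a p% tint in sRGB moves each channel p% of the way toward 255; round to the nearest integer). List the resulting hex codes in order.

#f6b213 is rgb(246, 178, 19).
18%: (246 + 1.62 = 247.62→248, 178 + 13.86 = 191.86→192, 19 + 42.48 = 61.48→61) → #f8c03d
28%: (246 + 2.52 = 248.52→249, 178 + 21.56 = 199.56→200, 19 + 66.08 = 85.08→85) → #f9c855
36%: (246 + 3.24 = 249.24→249, 178 + 27.72 = 205.72→206, 19 + 84.96 = 103.96→104) → #f9ce68
64%: (246 + 5.76 = 251.76→252, 178 + 49.28 = 227.28→227, 19 + 151.04 = 170.04→170) → #fce3aa

#f8c03d, #f9c855, #f9ce68, #fce3aa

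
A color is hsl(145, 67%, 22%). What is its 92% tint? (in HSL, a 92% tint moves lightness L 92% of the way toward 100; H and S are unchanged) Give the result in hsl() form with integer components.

L moves 92% from 22 toward 100: 22 + 71.76 = 93.76 → 94.
H and S are unchanged.

hsl(145, 67%, 94%)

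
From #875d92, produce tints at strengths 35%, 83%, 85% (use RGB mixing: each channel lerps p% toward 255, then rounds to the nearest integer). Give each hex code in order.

#875d92 is rgb(135, 93, 146).
35%: (135 + 42 = 177→177, 93 + 56.7 = 149.7→150, 146 + 38.15 = 184.15→184) → #b196b8
83%: (135 + 99.6 = 234.6→235, 93 + 134.46 = 227.46→227, 146 + 90.47 = 236.47→236) → #ebe3ec
85%: (135 + 102 = 237→237, 93 + 137.7 = 230.7→231, 146 + 92.65 = 238.65→239) → #ede7ef

#b196b8, #ebe3ec, #ede7ef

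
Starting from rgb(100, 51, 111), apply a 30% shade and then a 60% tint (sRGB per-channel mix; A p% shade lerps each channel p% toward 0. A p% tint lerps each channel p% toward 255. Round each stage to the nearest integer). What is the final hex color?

#b5a7b8

Per channel, c → c + 0.3(0 − c):
  R: 100 − 30 = 70 → 70
  G: 51 + 0.3×(0−51) = 51 − 15.3 = 35.7 → 36
  B: 111 + 0.3×(0−111) = 111 − 33.3 = 77.7 → 78
After the shade: rgb(70, 36, 78) = #46244e.
Per channel, c → c + 0.6(255 − c):
  R: 70 + 0.6×(255−70) = 70 + 111 = 181 → 181
  G: 36 + 131.4 = 167.4 → 167
  B: 78 + 0.6×(255−78) = 78 + 106.2 = 184.2 → 184
rgb(181, 167, 184) = #b5a7b8.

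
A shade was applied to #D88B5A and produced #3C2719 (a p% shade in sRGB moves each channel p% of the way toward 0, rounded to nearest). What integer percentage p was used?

#D88B5A is rgb(216, 139, 90); #3C2719 is rgb(60, 39, 25).
On the R channel (widest range): 60 ≈ 216 + (p/100)(0 − 216), so p ≈ 100×(60 − 216)/(0 − 216) = -15600/-216 = 72.22.
p = 72 reproduces all three channels after rounding.

72%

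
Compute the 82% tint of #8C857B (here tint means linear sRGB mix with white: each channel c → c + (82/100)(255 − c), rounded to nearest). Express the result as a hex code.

#8C857B is rgb(140, 133, 123).
Lerp each channel 82% toward 255:
  R: 140 + 94.3 = 234.3 → 234
  G: 133 + 100.04 = 233.04 → 233
  B: 123 + 108.24 = 231.24 → 231
rgb(234, 233, 231) = #EAE9E7.

#EAE9E7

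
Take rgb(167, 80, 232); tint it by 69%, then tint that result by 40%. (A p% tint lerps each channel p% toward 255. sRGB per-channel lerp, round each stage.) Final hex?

#EFDFFB

A 69% tint moves each channel 69% toward 255:
  R: 167 + 0.69×(255−167) = 167 + 60.72 = 227.72 → 228
  G: 80 + 120.75 = 200.75 → 201
  B: 232 + 15.87 = 247.87 → 248
After the tint: rgb(228, 201, 248) = #E4C9F8.
A 40% tint moves each channel 40% toward 255:
  R: 228 + 0.4×(255−228) = 228 + 10.8 = 238.8 → 239
  G: 201 + 0.4×(255−201) = 201 + 21.6 = 222.6 → 223
  B: 248 + 2.8 = 250.8 → 251
rgb(239, 223, 251) = #EFDFFB.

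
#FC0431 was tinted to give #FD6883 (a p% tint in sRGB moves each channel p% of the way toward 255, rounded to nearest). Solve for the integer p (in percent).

40%

#FC0431 is rgb(252, 4, 49); #FD6883 is rgb(253, 104, 131).
On the G channel (widest range): 104 ≈ 4 + (p/100)(255 − 4), so p ≈ 100×(104 − 4)/(255 − 4) = 10000/251 = 39.84.
p = 40 reproduces all three channels after rounding.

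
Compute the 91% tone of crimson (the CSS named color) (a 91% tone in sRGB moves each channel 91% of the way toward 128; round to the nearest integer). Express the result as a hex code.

#88767A

CSS crimson is rgb(220, 20, 60).
A 91% tone moves each channel 91% toward 128:
  R: 220 + 0.91×(128−220) = 220 − 83.72 = 136.28 → 136
  G: 20 + 0.91×(128−20) = 20 + 98.28 = 118.28 → 118
  B: 60 + 0.91×(128−60) = 60 + 61.88 = 121.88 → 122
rgb(136, 118, 122) = #88767A.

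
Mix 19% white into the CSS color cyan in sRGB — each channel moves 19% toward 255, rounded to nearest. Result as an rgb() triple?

CSS cyan is rgb(0, 255, 255).
A 19% tint moves each channel 19% toward 255:
  R: 0 + 0.19×(255−0) = 0 + 48.45 = 48.45 → 48
  G: 255 + 0.19×(255−255) = 255 + 0 = 255 → 255
  B: 255 + 0.19×(255−255) = 255 + 0 = 255 → 255

rgb(48, 255, 255)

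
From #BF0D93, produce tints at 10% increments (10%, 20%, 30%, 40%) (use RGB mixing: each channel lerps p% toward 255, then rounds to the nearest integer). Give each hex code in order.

#C5259E, #CC3DA9, #D256B3, #D96EBE

#BF0D93 is rgb(191, 13, 147).
10%: (191 + 6.4 = 197.4→197, 13 + 24.2 = 37.2→37, 147 + 10.8 = 157.8→158) → #C5259E
20%: (191 + 12.8 = 203.8→204, 13 + 48.4 = 61.4→61, 147 + 21.6 = 168.6→169) → #CC3DA9
30%: (191 + 19.2 = 210.2→210, 13 + 72.6 = 85.6→86, 147 + 32.4 = 179.4→179) → #D256B3
40%: (191 + 25.6 = 216.6→217, 13 + 96.8 = 109.8→110, 147 + 43.2 = 190.2→190) → #D96EBE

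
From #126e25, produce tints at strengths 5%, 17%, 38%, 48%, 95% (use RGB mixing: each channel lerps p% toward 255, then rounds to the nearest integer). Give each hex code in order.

#126e25 is rgb(18, 110, 37).
5%: (18 + 11.85 = 29.85→30, 110 + 7.25 = 117.25→117, 37 + 10.9 = 47.9→48) → #1e7530
17%: (18 + 40.29 = 58.29→58, 110 + 24.65 = 134.65→135, 37 + 37.06 = 74.06→74) → #3a874a
38%: (18 + 90.06 = 108.06→108, 110 + 55.1 = 165.1→165, 37 + 82.84 = 119.84→120) → #6ca578
48%: (18 + 113.76 = 131.76→132, 110 + 69.6 = 179.6→180, 37 + 104.64 = 141.64→142) → #84b48e
95%: (18 + 225.15 = 243.15→243, 110 + 137.75 = 247.75→248, 37 + 207.1 = 244.1→244) → #f3f8f4

#1e7530, #3a874a, #6ca578, #84b48e, #f3f8f4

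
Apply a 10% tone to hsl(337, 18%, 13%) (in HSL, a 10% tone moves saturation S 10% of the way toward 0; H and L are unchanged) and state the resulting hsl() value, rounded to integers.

S moves 10% from 18 toward 0: 18 − 1.8 = 16.2 → 16.
H and L are unchanged.

hsl(337, 16%, 13%)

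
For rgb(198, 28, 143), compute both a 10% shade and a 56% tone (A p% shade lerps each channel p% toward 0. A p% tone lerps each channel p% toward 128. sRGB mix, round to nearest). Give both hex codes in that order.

#B21981, #9F5487

10% shade:
  R: 198 − 19.8 = 178.2 → 178
  G: 28 − 2.8 = 25.2 → 25
  B: 143 + 0.1×(0−143) = 143 − 14.3 = 128.7 → 129
  → #B21981
56% tone:
  R: 198 + 0.56×(128−198) = 198 − 39.2 = 158.8 → 159
  G: 28 + 56 = 84 → 84
  B: 143 − 8.4 = 134.6 → 135
  → #9F5487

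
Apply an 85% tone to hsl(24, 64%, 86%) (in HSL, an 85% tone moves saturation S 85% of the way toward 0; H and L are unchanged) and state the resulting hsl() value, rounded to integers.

S moves 85% from 64 toward 0: 64 − 54.4 = 9.6 → 10.
H and L are unchanged.

hsl(24, 10%, 86%)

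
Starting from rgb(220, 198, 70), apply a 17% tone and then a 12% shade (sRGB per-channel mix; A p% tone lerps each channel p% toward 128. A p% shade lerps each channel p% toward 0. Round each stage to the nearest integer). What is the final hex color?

#b4a446

Per channel, c → c + 0.17(128 − c):
  R: 220 + 0.17×(128−220) = 220 − 15.64 = 204.36 → 204
  G: 198 − 11.9 = 186.1 → 186
  B: 70 + 9.86 = 79.86 → 80
After the tone: rgb(204, 186, 80) = #ccba50.
A 12% shade moves each channel 12% toward 0:
  R: 204 + 0.12×(0−204) = 204 − 24.48 = 179.52 → 180
  G: 186 − 22.32 = 163.68 → 164
  B: 80 + 0.12×(0−80) = 80 − 9.6 = 70.4 → 70
rgb(180, 164, 70) = #b4a446.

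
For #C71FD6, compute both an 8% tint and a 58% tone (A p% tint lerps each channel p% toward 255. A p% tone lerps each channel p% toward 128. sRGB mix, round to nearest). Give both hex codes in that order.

#C71FD6 is rgb(199, 31, 214).
8% tint:
  R: 199 + 4.48 = 203.48 → 203
  G: 31 + 17.92 = 48.92 → 49
  B: 214 + 0.08×(255−214) = 214 + 3.28 = 217.28 → 217
  → #CB31D9
58% tone:
  R: 199 − 41.18 = 157.82 → 158
  G: 31 + 56.26 = 87.26 → 87
  B: 214 − 49.88 = 164.12 → 164
  → #9E57A4

#CB31D9, #9E57A4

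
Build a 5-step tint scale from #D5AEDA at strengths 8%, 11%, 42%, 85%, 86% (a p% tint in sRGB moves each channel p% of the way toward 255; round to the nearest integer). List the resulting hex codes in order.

#D8B4DD, #DAB7DE, #E7D0EA, #F9F3F9, #F9F4FA

#D5AEDA is rgb(213, 174, 218).
8%: (213 + 3.36 = 216.36→216, 174 + 6.48 = 180.48→180, 218 + 2.96 = 220.96→221) → #D8B4DD
11%: (213 + 4.62 = 217.62→218, 174 + 8.91 = 182.91→183, 218 + 4.07 = 222.07→222) → #DAB7DE
42%: (213 + 17.64 = 230.64→231, 174 + 34.02 = 208.02→208, 218 + 15.54 = 233.54→234) → #E7D0EA
85%: (213 + 35.7 = 248.7→249, 174 + 68.85 = 242.85→243, 218 + 31.45 = 249.45→249) → #F9F3F9
86%: (213 + 36.12 = 249.12→249, 174 + 69.66 = 243.66→244, 218 + 31.82 = 249.82→250) → #F9F4FA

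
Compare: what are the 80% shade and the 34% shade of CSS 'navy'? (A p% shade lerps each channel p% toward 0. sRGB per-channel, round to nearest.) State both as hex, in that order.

CSS navy is rgb(0, 0, 128).
80% shade:
  R: 0 + 0.8×(0−0) = 0 + 0 = 0 → 0
  G: 0 + 0.8×(0−0) = 0 + 0 = 0 → 0
  B: 128 + 0.8×(0−128) = 128 − 102.4 = 25.6 → 26
  → #00001A
34% shade:
  R: 0 + 0.34×(0−0) = 0 + 0 = 0 → 0
  G: 0 + 0.34×(0−0) = 0 + 0 = 0 → 0
  B: 128 + 0.34×(0−128) = 128 − 43.52 = 84.48 → 84
  → #000054

#00001A, #000054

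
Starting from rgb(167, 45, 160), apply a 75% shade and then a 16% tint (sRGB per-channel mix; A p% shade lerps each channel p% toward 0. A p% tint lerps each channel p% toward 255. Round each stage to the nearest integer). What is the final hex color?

#4c324a

Lerp each channel 75% toward 0:
  R: 167 − 125.25 = 41.75 → 42
  G: 45 − 33.75 = 11.25 → 11
  B: 160 + 0.75×(0−160) = 160 − 120 = 40 → 40
After the shade: rgb(42, 11, 40) = #2a0b28.
A 16% tint moves each channel 16% toward 255:
  R: 42 + 0.16×(255−42) = 42 + 34.08 = 76.08 → 76
  G: 11 + 39.04 = 50.04 → 50
  B: 40 + 0.16×(255−40) = 40 + 34.4 = 74.4 → 74
rgb(76, 50, 74) = #4c324a.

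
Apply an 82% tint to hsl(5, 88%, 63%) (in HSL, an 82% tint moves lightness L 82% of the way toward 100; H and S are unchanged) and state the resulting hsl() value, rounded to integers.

hsl(5, 88%, 93%)

L moves 82% from 63 toward 100: 63 + 30.34 = 93.34 → 93.
H and S are unchanged.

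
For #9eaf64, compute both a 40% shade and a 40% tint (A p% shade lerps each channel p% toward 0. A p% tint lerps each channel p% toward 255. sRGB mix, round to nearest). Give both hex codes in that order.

#5f693c, #c5cfa2

#9eaf64 is rgb(158, 175, 100).
40% shade:
  R: 158 − 63.2 = 94.8 → 95
  G: 175 + 0.4×(0−175) = 175 − 70 = 105 → 105
  B: 100 + 0.4×(0−100) = 100 − 40 = 60 → 60
  → #5f693c
40% tint:
  R: 158 + 0.4×(255−158) = 158 + 38.8 = 196.8 → 197
  G: 175 + 32 = 207 → 207
  B: 100 + 62 = 162 → 162
  → #c5cfa2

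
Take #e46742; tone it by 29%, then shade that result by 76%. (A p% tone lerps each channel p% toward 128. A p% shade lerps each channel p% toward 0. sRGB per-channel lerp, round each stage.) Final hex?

#301a14

#e46742 is rgb(228, 103, 66).
Lerp each channel 29% toward 128:
  R: 228 − 29 = 199 → 199
  G: 103 + 7.25 = 110.25 → 110
  B: 66 + 17.98 = 83.98 → 84
After the tone: rgb(199, 110, 84) = #c76e54.
Per channel, c → c + 0.76(0 − c):
  R: 199 + 0.76×(0−199) = 199 − 151.24 = 47.76 → 48
  G: 110 + 0.76×(0−110) = 110 − 83.6 = 26.4 → 26
  B: 84 + 0.76×(0−84) = 84 − 63.84 = 20.16 → 20
rgb(48, 26, 20) = #301a14.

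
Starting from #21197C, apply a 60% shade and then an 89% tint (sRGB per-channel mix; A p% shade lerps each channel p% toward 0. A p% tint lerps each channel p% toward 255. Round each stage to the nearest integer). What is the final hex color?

#21197C is rgb(33, 25, 124).
Per channel, c → c + 0.6(0 − c):
  R: 33 − 19.8 = 13.2 → 13
  G: 25 + 0.6×(0−25) = 25 − 15 = 10 → 10
  B: 124 + 0.6×(0−124) = 124 − 74.4 = 49.6 → 50
After the shade: rgb(13, 10, 50) = #0D0A32.
Per channel, c → c + 0.89(255 − c):
  R: 13 + 0.89×(255−13) = 13 + 215.38 = 228.38 → 228
  G: 10 + 0.89×(255−10) = 10 + 218.05 = 228.05 → 228
  B: 50 + 182.45 = 232.45 → 232
rgb(228, 228, 232) = #E4E4E8.

#E4E4E8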